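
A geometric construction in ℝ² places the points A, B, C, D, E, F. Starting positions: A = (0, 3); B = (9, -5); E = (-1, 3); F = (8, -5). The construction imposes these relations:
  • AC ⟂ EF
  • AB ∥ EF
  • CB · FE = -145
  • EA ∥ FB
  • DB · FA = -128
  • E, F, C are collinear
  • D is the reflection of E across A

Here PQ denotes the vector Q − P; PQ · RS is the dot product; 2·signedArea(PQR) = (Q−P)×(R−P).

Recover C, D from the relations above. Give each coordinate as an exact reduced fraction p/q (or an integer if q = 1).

C = (-64/145, 363/145)
D = (1, 3)

1. C_x = -64/145  [E, F, C are collinear ∩ AC ⟂ EF]
2. C_y = 363/145  [E, F, C are collinear ∩ AC ⟂ EF]
   → C = (-64/145, 363/145)
3. D_x = 1  [D is the reflection of E across A]
4. D_y = 3  [D is the reflection of E across A]
   → D = (1, 3)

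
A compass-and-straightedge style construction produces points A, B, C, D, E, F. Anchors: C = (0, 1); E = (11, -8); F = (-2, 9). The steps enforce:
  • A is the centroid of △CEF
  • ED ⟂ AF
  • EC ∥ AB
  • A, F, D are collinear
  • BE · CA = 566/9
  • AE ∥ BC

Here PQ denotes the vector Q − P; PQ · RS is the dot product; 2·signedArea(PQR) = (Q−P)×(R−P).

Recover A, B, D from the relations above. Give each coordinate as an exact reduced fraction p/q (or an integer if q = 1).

1. A_x = 3  [A is the centroid of △CEF]
2. A_y = 2/3  [A is the centroid of △CEF]
   → A = (3, 2/3)
3. B_x = -8  [AE ∥ BC ∩ EC ∥ AB]
4. B_y = 29/3  [AE ∥ BC ∩ EC ∥ AB]
   → B = (-8, 29/3)
5. D_x = 152/17  [A, F, D are collinear ∩ ED ⟂ AF]
6. D_y = -157/17  [A, F, D are collinear ∩ ED ⟂ AF]
   → D = (152/17, -157/17)

A = (3, 2/3)
B = (-8, 29/3)
D = (152/17, -157/17)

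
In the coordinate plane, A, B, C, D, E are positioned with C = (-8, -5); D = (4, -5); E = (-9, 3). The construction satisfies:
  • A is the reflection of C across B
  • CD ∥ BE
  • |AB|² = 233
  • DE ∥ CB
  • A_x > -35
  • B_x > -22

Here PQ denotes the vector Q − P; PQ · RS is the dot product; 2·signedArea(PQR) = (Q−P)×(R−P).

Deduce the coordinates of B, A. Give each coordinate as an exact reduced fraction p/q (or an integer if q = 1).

A = (-34, 11)
B = (-21, 3)

1. B_x = -21  [CD ∥ BE ∩ DE ∥ CB]
2. B_y = 3  [CD ∥ BE ∩ DE ∥ CB]
   → B = (-21, 3)
3. A_x = -34  [A is the reflection of C across B]
4. A_y = 11  [A is the reflection of C across B]
   → A = (-34, 11)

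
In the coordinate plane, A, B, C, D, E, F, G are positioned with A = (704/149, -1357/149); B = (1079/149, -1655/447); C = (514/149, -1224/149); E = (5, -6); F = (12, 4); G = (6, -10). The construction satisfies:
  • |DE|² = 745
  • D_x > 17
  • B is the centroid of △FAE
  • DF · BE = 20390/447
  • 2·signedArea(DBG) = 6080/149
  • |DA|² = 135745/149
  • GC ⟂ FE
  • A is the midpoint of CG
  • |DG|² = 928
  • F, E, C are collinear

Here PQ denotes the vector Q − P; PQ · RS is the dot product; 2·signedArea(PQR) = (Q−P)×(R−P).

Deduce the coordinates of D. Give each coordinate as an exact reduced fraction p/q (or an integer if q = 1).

1. D_x = 18  [DF · BE = 20390/447 ∩ 2·signedArea(DBG) = 6080/149]
2. D_y = 18  [DF · BE = 20390/447 ∩ 2·signedArea(DBG) = 6080/149]
   → D = (18, 18)

D = (18, 18)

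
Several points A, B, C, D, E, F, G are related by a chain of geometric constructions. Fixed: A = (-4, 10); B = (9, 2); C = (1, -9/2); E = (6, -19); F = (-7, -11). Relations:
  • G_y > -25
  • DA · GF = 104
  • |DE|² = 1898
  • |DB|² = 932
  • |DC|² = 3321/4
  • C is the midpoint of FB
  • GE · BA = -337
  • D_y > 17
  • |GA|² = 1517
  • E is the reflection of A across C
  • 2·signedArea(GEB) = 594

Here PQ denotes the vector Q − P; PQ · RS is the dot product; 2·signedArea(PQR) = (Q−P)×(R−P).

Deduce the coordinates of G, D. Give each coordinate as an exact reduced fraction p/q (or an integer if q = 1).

D = (-17, 18)
G = (-23, -24)

1. G_x = -23  [GE · BA = -337 ∩ 2·signedArea(GEB) = 594]
2. G_y = -24  [GE · BA = -337 ∩ 2·signedArea(GEB) = 594]
   → G = (-23, -24)
3. D_x = -17  [line -16·x + -13·y + -38 = 0 ∩ |DE|² = 1898]
4. D_y = 18  [line -16·x + -13·y + -38 = 0 ∩ |DE|² = 1898]
   → D = (-17, 18)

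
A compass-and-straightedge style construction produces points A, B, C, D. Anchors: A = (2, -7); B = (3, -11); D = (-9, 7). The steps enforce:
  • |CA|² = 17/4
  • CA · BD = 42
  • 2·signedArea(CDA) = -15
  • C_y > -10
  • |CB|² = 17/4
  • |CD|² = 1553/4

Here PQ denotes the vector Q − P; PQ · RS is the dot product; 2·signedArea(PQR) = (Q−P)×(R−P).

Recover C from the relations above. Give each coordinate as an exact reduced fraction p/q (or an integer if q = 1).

C = (5/2, -9)

1. C_x = 5/2  [2·signedArea(CDA) = -15 ∩ CA · BD = 42]
2. C_y = -9  [2·signedArea(CDA) = -15 ∩ CA · BD = 42]
   → C = (5/2, -9)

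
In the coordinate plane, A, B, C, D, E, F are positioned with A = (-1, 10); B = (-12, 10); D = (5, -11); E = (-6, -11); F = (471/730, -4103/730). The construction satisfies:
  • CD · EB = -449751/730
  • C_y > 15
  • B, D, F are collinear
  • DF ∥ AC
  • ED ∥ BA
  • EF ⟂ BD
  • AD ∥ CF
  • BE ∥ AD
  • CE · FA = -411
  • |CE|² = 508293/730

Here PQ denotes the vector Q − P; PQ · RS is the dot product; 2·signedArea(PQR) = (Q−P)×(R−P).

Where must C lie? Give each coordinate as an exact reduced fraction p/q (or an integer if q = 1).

1. C_x = -3909/730  [AD ∥ CF ∩ DF ∥ AC]
2. C_y = 11227/730  [AD ∥ CF ∩ DF ∥ AC]
   → C = (-3909/730, 11227/730)

C = (-3909/730, 11227/730)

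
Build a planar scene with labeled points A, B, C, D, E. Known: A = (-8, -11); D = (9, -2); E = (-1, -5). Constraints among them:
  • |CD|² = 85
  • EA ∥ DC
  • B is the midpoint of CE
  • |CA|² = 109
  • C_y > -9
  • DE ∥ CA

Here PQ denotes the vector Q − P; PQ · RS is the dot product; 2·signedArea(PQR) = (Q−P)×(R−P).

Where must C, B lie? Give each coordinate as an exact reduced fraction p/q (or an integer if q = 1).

B = (1/2, -13/2)
C = (2, -8)

1. C_x = 2  [DE ∥ CA ∩ EA ∥ DC]
2. C_y = -8  [DE ∥ CA ∩ EA ∥ DC]
   → C = (2, -8)
3. B_x = 1/2  [B is the midpoint of CE]
4. B_y = -13/2  [B is the midpoint of CE]
   → B = (1/2, -13/2)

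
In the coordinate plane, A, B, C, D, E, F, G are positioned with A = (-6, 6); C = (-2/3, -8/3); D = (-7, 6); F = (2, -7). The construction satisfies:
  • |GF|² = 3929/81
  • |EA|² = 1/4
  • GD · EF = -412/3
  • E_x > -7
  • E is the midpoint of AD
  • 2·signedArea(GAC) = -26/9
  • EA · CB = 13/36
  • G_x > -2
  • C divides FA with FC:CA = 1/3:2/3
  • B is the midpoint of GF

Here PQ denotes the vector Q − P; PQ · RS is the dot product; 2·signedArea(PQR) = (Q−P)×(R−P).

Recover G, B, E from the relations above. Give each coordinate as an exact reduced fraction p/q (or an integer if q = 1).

B = (1/18, -37/9)
E = (-13/2, 6)
G = (-17/9, -11/9)

1. E_x = -13/2  [E is the midpoint of AD]
2. E_y = 6  [E is the midpoint of AD]
   → E = (-13/2, 6)
3. G_x = -17/9  [2·signedArea(GAC) = -26/9 ∩ GD · EF = -412/3]
4. G_y = -11/9  [2·signedArea(GAC) = -26/9 ∩ GD · EF = -412/3]
   → G = (-17/9, -11/9)
5. B_x = 1/18  [B is the midpoint of GF]
6. B_y = -37/9  [B is the midpoint of GF]
   → B = (1/18, -37/9)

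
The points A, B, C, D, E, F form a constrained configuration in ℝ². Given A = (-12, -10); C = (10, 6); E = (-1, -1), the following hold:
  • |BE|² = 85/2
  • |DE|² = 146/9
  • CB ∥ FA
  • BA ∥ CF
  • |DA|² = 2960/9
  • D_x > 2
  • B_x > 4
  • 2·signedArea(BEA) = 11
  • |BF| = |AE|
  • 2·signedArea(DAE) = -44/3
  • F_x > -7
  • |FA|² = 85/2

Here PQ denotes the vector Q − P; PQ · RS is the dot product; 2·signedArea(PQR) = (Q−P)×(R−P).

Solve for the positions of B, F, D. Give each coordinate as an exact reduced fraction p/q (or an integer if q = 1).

1. B_x = 9/2  [line 9·x + -11·y + -13 = 0 ∩ |BE|² = 85/2]
2. B_y = 5/2  [line 9·x + -11·y + -13 = 0 ∩ |BE|² = 85/2]
   → B = (9/2, 5/2)
3. F_x = -13/2  [CB ∥ FA ∩ BA ∥ CF]
4. F_y = -13/2  [CB ∥ FA ∩ BA ∥ CF]
   → F = (-13/2, -13/2)
5. D_x = 8/3  [line -9·x + 11·y + 50/3 = 0 ∩ |DA|² = 2960/9]
6. D_y = 2/3  [line -9·x + 11·y + 50/3 = 0 ∩ |DA|² = 2960/9]
   → D = (8/3, 2/3)

B = (9/2, 5/2)
D = (8/3, 2/3)
F = (-13/2, -13/2)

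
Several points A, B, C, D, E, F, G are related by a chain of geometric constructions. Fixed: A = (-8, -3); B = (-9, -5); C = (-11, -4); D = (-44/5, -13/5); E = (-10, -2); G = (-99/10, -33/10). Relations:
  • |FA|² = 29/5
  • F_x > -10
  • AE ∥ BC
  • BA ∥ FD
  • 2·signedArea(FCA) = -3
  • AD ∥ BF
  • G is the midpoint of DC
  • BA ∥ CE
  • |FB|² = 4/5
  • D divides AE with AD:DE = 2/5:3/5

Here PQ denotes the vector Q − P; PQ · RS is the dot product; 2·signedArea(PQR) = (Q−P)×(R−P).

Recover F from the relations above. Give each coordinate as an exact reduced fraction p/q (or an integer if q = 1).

1. F_x = -49/5  [BA ∥ FD ∩ AD ∥ BF]
2. F_y = -23/5  [BA ∥ FD ∩ AD ∥ BF]
   → F = (-49/5, -23/5)

F = (-49/5, -23/5)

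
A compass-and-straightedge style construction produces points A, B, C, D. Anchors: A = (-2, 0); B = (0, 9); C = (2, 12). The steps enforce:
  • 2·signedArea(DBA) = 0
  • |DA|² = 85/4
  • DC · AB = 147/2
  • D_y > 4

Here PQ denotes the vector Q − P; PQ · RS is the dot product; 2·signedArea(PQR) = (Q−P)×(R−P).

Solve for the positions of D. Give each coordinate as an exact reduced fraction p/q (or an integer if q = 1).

D = (-1, 9/2)

1. D_x = -1  [2·signedArea(DBA) = 0 ∩ DC · AB = 147/2]
2. D_y = 9/2  [2·signedArea(DBA) = 0 ∩ DC · AB = 147/2]
   → D = (-1, 9/2)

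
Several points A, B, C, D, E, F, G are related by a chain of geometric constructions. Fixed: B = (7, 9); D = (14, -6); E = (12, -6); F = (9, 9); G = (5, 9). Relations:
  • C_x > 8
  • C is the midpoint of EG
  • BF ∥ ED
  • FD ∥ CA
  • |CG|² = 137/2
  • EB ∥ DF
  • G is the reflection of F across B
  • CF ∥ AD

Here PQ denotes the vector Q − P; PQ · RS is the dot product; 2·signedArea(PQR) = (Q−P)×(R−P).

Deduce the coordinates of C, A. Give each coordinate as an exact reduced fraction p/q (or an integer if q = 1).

1. C_x = 17/2  [C is the midpoint of EG]
2. C_y = 3/2  [C is the midpoint of EG]
   → C = (17/2, 3/2)
3. A_x = 27/2  [CF ∥ AD ∩ FD ∥ CA]
4. A_y = -27/2  [CF ∥ AD ∩ FD ∥ CA]
   → A = (27/2, -27/2)

A = (27/2, -27/2)
C = (17/2, 3/2)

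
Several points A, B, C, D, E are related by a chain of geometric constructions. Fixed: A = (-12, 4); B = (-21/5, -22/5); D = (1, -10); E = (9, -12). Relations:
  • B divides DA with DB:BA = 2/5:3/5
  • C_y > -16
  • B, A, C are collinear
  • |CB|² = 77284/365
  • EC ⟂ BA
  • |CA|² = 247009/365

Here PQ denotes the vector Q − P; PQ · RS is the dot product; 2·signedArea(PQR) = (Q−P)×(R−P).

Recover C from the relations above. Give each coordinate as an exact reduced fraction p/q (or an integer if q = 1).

1. C_x = 2081/365  [B, A, C are collinear ∩ EC ⟂ BA]
2. C_y = -5498/365  [B, A, C are collinear ∩ EC ⟂ BA]
   → C = (2081/365, -5498/365)

C = (2081/365, -5498/365)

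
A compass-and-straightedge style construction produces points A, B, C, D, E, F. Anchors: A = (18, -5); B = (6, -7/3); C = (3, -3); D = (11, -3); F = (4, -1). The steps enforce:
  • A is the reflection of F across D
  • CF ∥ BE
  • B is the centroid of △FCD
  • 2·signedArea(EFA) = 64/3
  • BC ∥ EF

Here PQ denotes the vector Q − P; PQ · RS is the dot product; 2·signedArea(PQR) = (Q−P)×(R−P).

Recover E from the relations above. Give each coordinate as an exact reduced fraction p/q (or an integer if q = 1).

E = (7, -1/3)

1. E_x = 7  [BC ∥ EF ∩ CF ∥ BE]
2. E_y = -1/3  [BC ∥ EF ∩ CF ∥ BE]
   → E = (7, -1/3)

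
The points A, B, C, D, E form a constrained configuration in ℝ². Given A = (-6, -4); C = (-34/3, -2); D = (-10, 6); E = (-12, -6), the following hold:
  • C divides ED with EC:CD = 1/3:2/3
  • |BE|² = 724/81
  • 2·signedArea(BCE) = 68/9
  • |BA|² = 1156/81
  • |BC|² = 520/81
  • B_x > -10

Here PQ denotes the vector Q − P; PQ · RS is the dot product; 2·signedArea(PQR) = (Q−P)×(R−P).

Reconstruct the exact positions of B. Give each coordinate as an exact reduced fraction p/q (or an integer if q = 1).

1. B_x = -88/9  [line 4·x + -2/3·y + 328/9 = 0 ∩ |BE|² = 724/81]
2. B_y = -4  [line 4·x + -2/3·y + 328/9 = 0 ∩ |BE|² = 724/81]
   → B = (-88/9, -4)

B = (-88/9, -4)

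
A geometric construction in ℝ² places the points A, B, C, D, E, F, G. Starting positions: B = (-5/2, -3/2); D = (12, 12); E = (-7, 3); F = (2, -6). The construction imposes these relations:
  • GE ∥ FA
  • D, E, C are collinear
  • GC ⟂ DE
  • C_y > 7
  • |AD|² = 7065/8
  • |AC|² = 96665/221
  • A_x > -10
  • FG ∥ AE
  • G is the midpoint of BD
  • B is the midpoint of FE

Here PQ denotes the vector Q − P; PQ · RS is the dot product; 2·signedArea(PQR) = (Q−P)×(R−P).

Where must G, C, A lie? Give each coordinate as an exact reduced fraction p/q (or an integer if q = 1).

1. G_x = 19/4  [G is the midpoint of BD]
2. G_y = 21/4  [G is the midpoint of BD]
   → G = (19/4, 21/4)
3. C_x = 3065/884  [D, E, C are collinear ∩ GC ⟂ DE]
4. C_y = 7035/884  [D, E, C are collinear ∩ GC ⟂ DE]
   → C = (3065/884, 7035/884)
5. A_x = -39/4  [FG ∥ AE ∩ GE ∥ FA]
6. A_y = -33/4  [FG ∥ AE ∩ GE ∥ FA]
   → A = (-39/4, -33/4)

A = (-39/4, -33/4)
C = (3065/884, 7035/884)
G = (19/4, 21/4)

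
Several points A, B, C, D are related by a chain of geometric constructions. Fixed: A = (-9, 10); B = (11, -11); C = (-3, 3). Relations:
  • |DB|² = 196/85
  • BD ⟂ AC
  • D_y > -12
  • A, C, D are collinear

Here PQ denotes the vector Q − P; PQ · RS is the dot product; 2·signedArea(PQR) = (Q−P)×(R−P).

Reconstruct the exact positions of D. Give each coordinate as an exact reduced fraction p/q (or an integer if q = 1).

1. D_x = 837/85  [A, C, D are collinear ∩ BD ⟂ AC]
2. D_y = -1019/85  [A, C, D are collinear ∩ BD ⟂ AC]
   → D = (837/85, -1019/85)

D = (837/85, -1019/85)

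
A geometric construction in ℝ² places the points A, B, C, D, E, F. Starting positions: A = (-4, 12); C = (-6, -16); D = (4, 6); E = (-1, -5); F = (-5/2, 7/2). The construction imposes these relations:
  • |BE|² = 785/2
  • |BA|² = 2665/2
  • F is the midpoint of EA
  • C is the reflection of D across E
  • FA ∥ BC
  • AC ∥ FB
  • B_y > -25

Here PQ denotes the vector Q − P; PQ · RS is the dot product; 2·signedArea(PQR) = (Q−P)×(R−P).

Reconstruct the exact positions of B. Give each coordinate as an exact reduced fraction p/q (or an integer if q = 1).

B = (-9/2, -49/2)

1. B_x = -9/2  [FA ∥ BC ∩ AC ∥ FB]
2. B_y = -49/2  [FA ∥ BC ∩ AC ∥ FB]
   → B = (-9/2, -49/2)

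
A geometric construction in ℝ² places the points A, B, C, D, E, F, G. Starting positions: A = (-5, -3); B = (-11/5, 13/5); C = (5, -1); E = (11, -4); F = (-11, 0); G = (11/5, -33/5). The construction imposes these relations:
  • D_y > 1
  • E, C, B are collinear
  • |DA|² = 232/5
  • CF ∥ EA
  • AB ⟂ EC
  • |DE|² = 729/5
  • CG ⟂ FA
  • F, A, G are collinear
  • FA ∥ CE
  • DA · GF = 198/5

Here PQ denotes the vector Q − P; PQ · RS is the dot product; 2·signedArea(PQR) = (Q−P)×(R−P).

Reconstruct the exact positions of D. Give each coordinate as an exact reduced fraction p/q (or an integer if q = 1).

1. D_x = 1/5  [line 66/5·x + -33/5·y + 33/5 = 0 ∩ |DA|² = 232/5]
2. D_y = 7/5  [line 66/5·x + -33/5·y + 33/5 = 0 ∩ |DA|² = 232/5]
   → D = (1/5, 7/5)

D = (1/5, 7/5)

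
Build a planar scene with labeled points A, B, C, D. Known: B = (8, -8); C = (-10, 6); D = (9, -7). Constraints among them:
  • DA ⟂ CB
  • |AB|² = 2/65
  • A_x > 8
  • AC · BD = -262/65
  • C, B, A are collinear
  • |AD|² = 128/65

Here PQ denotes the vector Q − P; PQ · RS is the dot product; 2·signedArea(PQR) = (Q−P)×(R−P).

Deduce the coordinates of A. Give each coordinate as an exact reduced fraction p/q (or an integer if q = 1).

1. A_x = 529/65  [C, B, A are collinear ∩ DA ⟂ CB]
2. A_y = -527/65  [C, B, A are collinear ∩ DA ⟂ CB]
   → A = (529/65, -527/65)

A = (529/65, -527/65)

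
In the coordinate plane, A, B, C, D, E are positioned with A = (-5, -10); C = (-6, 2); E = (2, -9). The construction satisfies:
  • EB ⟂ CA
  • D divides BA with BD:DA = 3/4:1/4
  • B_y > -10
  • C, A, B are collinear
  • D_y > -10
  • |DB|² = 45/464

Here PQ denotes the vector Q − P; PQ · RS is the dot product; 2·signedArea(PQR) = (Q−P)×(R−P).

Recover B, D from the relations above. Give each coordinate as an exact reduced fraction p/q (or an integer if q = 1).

1. B_x = -146/29  [C, A, B are collinear ∩ EB ⟂ CA]
2. B_y = -278/29  [C, A, B are collinear ∩ EB ⟂ CA]
   → B = (-146/29, -278/29)
3. D_x = -581/116  [D divides BA with BD:DA = 3/4:1/4]
4. D_y = -287/29  [D divides BA with BD:DA = 3/4:1/4]
   → D = (-581/116, -287/29)

B = (-146/29, -278/29)
D = (-581/116, -287/29)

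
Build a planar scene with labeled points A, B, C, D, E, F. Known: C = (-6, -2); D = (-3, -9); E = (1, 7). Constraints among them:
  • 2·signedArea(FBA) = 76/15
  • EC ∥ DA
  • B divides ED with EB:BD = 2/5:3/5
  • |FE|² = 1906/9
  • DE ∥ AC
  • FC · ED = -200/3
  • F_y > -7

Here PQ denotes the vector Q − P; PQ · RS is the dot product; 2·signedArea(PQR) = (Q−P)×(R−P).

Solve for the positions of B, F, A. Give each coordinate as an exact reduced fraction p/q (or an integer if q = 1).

1. B_x = -3/5  [B divides ED with EB:BD = 2/5:3/5]
2. B_y = 3/5  [B divides ED with EB:BD = 2/5:3/5]
   → B = (-3/5, 3/5)
3. F_x = -4  [line 4·x + 16·y + 368/3 = 0 ∩ |FE|² = 1906/9]
4. F_y = -20/3  [line 4·x + 16·y + 368/3 = 0 ∩ |FE|² = 1906/9]
   → F = (-4, -20/3)
5. A_x = -10  [2·signedArea(FBA) = 76/15 ∩ DE ∥ AC]
6. A_y = -18  [2·signedArea(FBA) = 76/15 ∩ DE ∥ AC]
   → A = (-10, -18)

A = (-10, -18)
B = (-3/5, 3/5)
F = (-4, -20/3)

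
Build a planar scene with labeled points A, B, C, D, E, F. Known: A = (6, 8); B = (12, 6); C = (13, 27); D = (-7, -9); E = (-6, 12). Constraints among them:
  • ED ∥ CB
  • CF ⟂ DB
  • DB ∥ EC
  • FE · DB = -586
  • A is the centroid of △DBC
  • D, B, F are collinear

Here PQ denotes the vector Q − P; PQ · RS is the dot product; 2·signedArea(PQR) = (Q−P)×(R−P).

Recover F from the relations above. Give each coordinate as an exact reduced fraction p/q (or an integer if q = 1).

F = (6689/293, 4263/293)

1. F_x = 6689/293  [D, B, F are collinear ∩ CF ⟂ DB]
2. F_y = 4263/293  [D, B, F are collinear ∩ CF ⟂ DB]
   → F = (6689/293, 4263/293)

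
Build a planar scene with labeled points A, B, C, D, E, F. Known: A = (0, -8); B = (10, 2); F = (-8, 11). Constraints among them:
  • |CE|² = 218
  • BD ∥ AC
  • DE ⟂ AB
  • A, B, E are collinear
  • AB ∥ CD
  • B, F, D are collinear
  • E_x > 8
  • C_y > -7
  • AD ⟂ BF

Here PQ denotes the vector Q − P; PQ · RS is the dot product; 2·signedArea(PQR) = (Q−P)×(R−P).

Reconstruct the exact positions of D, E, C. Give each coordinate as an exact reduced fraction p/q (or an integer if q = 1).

1. D_x = 6  [B, F, D are collinear ∩ AD ⟂ BF]
2. D_y = 4  [B, F, D are collinear ∩ AD ⟂ BF]
   → D = (6, 4)
3. E_x = 9  [A, B, E are collinear ∩ DE ⟂ AB]
4. E_y = 1  [A, B, E are collinear ∩ DE ⟂ AB]
   → E = (9, 1)
5. C_x = -4  [AB ∥ CD ∩ BD ∥ AC]
6. C_y = -6  [AB ∥ CD ∩ BD ∥ AC]
   → C = (-4, -6)

C = (-4, -6)
D = (6, 4)
E = (9, 1)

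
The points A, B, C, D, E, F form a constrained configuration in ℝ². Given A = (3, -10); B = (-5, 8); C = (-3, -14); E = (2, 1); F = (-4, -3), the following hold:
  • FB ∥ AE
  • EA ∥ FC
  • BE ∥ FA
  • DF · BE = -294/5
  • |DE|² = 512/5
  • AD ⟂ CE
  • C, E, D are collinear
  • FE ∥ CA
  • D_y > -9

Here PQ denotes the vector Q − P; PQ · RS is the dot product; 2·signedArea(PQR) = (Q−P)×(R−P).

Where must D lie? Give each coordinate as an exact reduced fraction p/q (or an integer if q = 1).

1. D_x = -6/5  [C, E, D are collinear ∩ AD ⟂ CE]
2. D_y = -43/5  [C, E, D are collinear ∩ AD ⟂ CE]
   → D = (-6/5, -43/5)

D = (-6/5, -43/5)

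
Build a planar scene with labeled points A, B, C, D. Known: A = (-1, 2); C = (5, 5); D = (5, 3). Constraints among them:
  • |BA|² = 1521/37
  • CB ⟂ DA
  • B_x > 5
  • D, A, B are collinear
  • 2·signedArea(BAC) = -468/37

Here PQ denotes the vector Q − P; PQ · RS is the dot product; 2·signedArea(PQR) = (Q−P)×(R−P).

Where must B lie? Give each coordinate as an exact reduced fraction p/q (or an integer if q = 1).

1. B_x = 197/37  [D, A, B are collinear ∩ CB ⟂ DA]
2. B_y = 113/37  [D, A, B are collinear ∩ CB ⟂ DA]
   → B = (197/37, 113/37)

B = (197/37, 113/37)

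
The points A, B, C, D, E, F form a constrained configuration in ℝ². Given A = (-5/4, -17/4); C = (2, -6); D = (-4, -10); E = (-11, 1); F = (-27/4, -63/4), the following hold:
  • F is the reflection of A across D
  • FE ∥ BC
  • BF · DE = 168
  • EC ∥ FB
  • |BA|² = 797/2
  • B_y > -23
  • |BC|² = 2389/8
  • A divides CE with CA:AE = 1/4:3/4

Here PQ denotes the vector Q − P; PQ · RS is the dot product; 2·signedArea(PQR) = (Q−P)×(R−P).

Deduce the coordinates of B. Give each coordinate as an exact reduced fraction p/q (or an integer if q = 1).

1. B_x = 25/4  [FE ∥ BC ∩ EC ∥ FB]
2. B_y = -91/4  [FE ∥ BC ∩ EC ∥ FB]
   → B = (25/4, -91/4)

B = (25/4, -91/4)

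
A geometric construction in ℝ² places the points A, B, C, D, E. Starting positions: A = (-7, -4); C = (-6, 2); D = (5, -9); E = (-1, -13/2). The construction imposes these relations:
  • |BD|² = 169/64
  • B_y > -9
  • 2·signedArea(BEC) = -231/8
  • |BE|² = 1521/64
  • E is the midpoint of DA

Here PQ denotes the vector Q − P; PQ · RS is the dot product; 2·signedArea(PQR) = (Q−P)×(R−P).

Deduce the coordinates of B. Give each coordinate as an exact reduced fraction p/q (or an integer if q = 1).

1. B_x = 7/2  [line -17/2·x + -5·y + -97/8 = 0 ∩ |BD|² = 169/64]
2. B_y = -67/8  [line -17/2·x + -5·y + -97/8 = 0 ∩ |BD|² = 169/64]
   → B = (7/2, -67/8)

B = (7/2, -67/8)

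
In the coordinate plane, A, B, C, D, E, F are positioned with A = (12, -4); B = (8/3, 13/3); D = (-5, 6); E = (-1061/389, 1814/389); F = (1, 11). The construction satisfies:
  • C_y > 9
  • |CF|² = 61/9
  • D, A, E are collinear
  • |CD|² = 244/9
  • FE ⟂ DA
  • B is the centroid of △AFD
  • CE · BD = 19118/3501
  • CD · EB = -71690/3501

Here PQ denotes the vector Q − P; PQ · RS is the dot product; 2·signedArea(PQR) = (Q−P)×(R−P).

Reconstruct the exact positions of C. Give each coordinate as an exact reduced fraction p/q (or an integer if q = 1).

1. C_x = -1  [CE · BD = 19118/3501 ∩ CD · EB = -71690/3501]
2. C_y = 28/3  [CE · BD = 19118/3501 ∩ CD · EB = -71690/3501]
   → C = (-1, 28/3)

C = (-1, 28/3)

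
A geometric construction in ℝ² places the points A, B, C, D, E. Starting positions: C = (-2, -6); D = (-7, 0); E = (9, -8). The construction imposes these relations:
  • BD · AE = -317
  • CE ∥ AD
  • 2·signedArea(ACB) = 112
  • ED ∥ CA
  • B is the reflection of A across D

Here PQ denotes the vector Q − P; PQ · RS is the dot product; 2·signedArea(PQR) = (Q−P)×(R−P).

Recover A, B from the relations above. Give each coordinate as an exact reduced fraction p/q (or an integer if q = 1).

1. A_x = -18  [CE ∥ AD ∩ ED ∥ CA]
2. A_y = 2  [CE ∥ AD ∩ ED ∥ CA]
   → A = (-18, 2)
3. B_x = 4  [B is the reflection of A across D]
4. B_y = -2  [B is the reflection of A across D]
   → B = (4, -2)

A = (-18, 2)
B = (4, -2)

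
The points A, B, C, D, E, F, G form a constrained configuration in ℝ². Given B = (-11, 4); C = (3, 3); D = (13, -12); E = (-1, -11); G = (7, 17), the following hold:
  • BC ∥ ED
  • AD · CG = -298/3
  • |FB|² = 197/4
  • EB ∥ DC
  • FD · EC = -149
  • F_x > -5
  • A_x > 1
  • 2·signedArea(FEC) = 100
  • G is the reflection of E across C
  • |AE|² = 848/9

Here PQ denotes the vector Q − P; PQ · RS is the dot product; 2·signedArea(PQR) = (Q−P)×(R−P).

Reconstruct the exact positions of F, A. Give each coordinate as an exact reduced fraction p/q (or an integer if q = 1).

A = (5/3, -5/3)
F = (-4, 7/2)

1. F_x = -4  [FD · EC = -149 ∩ 2·signedArea(FEC) = 100]
2. F_y = 7/2  [FD · EC = -149 ∩ 2·signedArea(FEC) = 100]
   → F = (-4, 7/2)
3. A_x = 5/3  [line -4·x + -14·y + -50/3 = 0 ∩ |AE|² = 848/9]
4. A_y = -5/3  [line -4·x + -14·y + -50/3 = 0 ∩ |AE|² = 848/9]
   → A = (5/3, -5/3)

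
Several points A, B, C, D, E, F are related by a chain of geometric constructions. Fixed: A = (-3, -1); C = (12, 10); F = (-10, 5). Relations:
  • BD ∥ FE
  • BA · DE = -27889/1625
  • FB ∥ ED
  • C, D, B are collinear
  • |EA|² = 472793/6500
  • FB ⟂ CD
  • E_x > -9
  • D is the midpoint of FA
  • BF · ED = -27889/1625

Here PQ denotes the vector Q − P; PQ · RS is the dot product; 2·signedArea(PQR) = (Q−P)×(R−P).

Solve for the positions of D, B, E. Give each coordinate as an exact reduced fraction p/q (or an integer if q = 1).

B = (-13578/1625, 1946/1625)
D = (-13/2, 2)
E = (-26469/3250, 9429/1625)

1. D_x = -13/2  [D is the midpoint of FA]
2. D_y = 2  [D is the midpoint of FA]
   → D = (-13/2, 2)
3. B_x = -13578/1625  [C, D, B are collinear ∩ FB ⟂ CD]
4. B_y = 1946/1625  [C, D, B are collinear ∩ FB ⟂ CD]
   → B = (-13578/1625, 1946/1625)
5. E_x = -26469/3250  [FB ∥ ED ∩ BD ∥ FE]
6. E_y = 9429/1625  [FB ∥ ED ∩ BD ∥ FE]
   → E = (-26469/3250, 9429/1625)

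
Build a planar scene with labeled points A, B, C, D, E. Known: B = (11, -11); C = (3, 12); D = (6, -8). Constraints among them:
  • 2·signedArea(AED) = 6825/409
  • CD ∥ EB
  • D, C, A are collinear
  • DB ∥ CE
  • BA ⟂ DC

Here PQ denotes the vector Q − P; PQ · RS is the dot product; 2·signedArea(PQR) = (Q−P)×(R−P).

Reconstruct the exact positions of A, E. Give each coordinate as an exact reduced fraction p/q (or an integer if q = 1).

A = (2679/409, -4772/409)
E = (8, 9)

1. A_x = 2679/409  [D, C, A are collinear ∩ BA ⟂ DC]
2. A_y = -4772/409  [D, C, A are collinear ∩ BA ⟂ DC]
   → A = (2679/409, -4772/409)
3. E_x = 8  [CD ∥ EB ∩ DB ∥ CE]
4. E_y = 9  [CD ∥ EB ∩ DB ∥ CE]
   → E = (8, 9)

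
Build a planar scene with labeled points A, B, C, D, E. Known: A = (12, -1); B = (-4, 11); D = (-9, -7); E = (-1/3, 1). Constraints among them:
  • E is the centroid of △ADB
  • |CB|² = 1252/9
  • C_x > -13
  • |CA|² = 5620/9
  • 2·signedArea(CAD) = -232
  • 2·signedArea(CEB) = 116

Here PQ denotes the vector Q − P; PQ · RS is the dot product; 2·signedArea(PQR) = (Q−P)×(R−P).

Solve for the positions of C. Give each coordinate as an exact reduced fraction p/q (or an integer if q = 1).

1. C_x = -38/3  [2·signedArea(CEB) = 116 ∩ 2·signedArea(CAD) = -232]
2. C_y = 3  [2·signedArea(CEB) = 116 ∩ 2·signedArea(CAD) = -232]
   → C = (-38/3, 3)

C = (-38/3, 3)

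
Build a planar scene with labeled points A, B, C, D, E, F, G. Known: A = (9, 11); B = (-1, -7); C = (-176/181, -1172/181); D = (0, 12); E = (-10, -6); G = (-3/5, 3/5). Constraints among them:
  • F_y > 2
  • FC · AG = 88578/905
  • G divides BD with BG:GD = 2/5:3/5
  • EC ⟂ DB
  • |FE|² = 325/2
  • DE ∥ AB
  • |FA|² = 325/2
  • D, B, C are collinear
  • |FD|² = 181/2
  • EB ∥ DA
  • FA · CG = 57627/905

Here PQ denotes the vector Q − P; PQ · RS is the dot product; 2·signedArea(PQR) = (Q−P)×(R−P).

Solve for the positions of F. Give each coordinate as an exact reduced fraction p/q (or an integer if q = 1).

1. F_x = -1/2  [FC · AG = 88578/905 ∩ FA · CG = 57627/905]
2. F_y = 5/2  [FC · AG = 88578/905 ∩ FA · CG = 57627/905]
   → F = (-1/2, 5/2)

F = (-1/2, 5/2)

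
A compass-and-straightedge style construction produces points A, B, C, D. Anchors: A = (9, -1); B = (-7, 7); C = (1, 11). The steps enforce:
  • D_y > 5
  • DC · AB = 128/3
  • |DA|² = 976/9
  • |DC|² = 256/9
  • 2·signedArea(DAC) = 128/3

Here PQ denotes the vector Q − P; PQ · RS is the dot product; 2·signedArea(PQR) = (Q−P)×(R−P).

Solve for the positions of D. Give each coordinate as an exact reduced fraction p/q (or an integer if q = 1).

1. D_x = 1  [2·signedArea(DAC) = 128/3 ∩ DC · AB = 128/3]
2. D_y = 17/3  [2·signedArea(DAC) = 128/3 ∩ DC · AB = 128/3]
   → D = (1, 17/3)

D = (1, 17/3)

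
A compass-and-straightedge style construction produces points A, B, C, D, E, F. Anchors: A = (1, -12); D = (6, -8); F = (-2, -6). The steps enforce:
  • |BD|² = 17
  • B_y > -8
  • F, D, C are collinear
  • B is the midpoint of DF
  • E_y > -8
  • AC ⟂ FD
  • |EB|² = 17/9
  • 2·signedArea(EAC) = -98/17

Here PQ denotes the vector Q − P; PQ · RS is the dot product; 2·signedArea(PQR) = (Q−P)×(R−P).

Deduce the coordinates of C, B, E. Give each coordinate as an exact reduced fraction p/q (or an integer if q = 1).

B = (2, -7)
C = (38/17, -120/17)
E = (10/3, -22/3)

1. C_x = 38/17  [F, D, C are collinear ∩ AC ⟂ FD]
2. C_y = -120/17  [F, D, C are collinear ∩ AC ⟂ FD]
   → C = (38/17, -120/17)
3. B_x = 2  [B is the midpoint of DF]
4. B_y = -7  [B is the midpoint of DF]
   → B = (2, -7)
5. E_x = 10/3  [line -84/17·x + 21/17·y + 434/17 = 0 ∩ |EB|² = 17/9]
6. E_y = -22/3  [line -84/17·x + 21/17·y + 434/17 = 0 ∩ |EB|² = 17/9]
   → E = (10/3, -22/3)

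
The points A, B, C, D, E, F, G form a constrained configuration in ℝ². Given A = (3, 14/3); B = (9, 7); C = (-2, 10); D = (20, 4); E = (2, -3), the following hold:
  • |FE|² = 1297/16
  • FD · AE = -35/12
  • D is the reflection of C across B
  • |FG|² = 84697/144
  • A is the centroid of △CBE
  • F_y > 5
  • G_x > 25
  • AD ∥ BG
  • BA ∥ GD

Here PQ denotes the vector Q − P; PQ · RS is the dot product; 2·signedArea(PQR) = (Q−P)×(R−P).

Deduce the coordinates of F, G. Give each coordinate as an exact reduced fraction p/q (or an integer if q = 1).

1. G_x = 26  [BA ∥ GD ∩ AD ∥ BG]
2. G_y = 19/3  [BA ∥ GD ∩ AD ∥ BG]
   → G = (26, 19/3)
3. F_x = 7/4  [line 1·x + 23/3·y + -191/4 = 0 ∩ |FG|² = 84697/144]
4. F_y = 6  [line 1·x + 23/3·y + -191/4 = 0 ∩ |FG|² = 84697/144]
   → F = (7/4, 6)

F = (7/4, 6)
G = (26, 19/3)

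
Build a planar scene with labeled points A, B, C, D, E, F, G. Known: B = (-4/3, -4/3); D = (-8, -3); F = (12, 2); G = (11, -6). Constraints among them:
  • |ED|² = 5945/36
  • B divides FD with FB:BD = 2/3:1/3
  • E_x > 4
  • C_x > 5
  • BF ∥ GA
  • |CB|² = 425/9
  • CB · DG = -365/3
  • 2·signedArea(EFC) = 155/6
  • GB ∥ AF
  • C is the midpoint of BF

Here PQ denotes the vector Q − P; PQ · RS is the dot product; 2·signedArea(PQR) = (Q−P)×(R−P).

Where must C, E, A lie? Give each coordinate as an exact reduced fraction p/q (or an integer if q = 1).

A = (73/3, -8/3)
C = (16/3, 1/3)
E = (29/6, -11/3)

1. C_x = 16/3  [C is the midpoint of BF]
2. C_y = 1/3  [C is the midpoint of BF]
   → C = (16/3, 1/3)
3. E_x = 29/6  [line 5/3·x + -20/3·y + -65/2 = 0 ∩ |ED|² = 5945/36]
4. E_y = -11/3  [line 5/3·x + -20/3·y + -65/2 = 0 ∩ |ED|² = 5945/36]
   → E = (29/6, -11/3)
5. A_x = 73/3  [GB ∥ AF ∩ BF ∥ GA]
6. A_y = -8/3  [GB ∥ AF ∩ BF ∥ GA]
   → A = (73/3, -8/3)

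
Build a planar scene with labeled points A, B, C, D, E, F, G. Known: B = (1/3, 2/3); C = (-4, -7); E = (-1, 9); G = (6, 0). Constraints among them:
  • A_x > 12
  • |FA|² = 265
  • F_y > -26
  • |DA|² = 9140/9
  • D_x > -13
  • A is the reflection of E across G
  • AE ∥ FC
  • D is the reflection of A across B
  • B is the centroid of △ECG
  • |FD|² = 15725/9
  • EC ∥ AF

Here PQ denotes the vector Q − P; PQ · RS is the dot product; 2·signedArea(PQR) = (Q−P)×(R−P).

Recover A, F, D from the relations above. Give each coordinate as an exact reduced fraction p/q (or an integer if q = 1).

1. A_x = 13  [A is the reflection of E across G]
2. A_y = -9  [A is the reflection of E across G]
   → A = (13, -9)
3. F_x = 10  [AE ∥ FC ∩ EC ∥ AF]
4. F_y = -25  [AE ∥ FC ∩ EC ∥ AF]
   → F = (10, -25)
5. D_x = -37/3  [D is the reflection of A across B]
6. D_y = 31/3  [D is the reflection of A across B]
   → D = (-37/3, 31/3)

A = (13, -9)
D = (-37/3, 31/3)
F = (10, -25)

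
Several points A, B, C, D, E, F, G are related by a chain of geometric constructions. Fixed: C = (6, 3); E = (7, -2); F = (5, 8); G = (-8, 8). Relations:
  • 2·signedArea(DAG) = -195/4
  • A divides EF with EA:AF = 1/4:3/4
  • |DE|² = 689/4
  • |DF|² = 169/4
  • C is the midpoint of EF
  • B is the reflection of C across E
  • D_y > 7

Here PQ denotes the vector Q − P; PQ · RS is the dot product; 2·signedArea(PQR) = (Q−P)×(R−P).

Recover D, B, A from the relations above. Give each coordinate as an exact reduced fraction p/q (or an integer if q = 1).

1. B_x = 8  [B is the reflection of C across E]
2. B_y = -7  [B is the reflection of C across E]
   → B = (8, -7)
3. A_x = 13/2  [A divides EF with EA:AF = 1/4:3/4]
4. A_y = 1/2  [A divides EF with EA:AF = 1/4:3/4]
   → A = (13/2, 1/2)
5. D_x = -3/2  [line -15/2·x + -29/2·y + 419/4 = 0 ∩ |DE|² = 689/4]
6. D_y = 8  [line -15/2·x + -29/2·y + 419/4 = 0 ∩ |DE|² = 689/4]
   → D = (-3/2, 8)

A = (13/2, 1/2)
B = (8, -7)
D = (-3/2, 8)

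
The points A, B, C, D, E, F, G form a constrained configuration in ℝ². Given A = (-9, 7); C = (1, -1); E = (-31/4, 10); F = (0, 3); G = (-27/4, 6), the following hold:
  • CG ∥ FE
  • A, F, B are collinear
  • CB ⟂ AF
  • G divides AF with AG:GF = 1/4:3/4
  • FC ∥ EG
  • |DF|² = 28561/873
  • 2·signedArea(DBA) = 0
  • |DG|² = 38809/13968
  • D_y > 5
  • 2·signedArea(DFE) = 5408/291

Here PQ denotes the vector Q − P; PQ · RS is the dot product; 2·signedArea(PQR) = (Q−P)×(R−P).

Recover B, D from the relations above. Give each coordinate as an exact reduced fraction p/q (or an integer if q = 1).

1. B_x = 225/97  [A, F, B are collinear ∩ CB ⟂ AF]
2. B_y = 191/97  [A, F, B are collinear ∩ CB ⟂ AF]
   → B = (225/97, 191/97)
3. D_x = -507/97  [2·signedArea(DBA) = 0 ∩ 2·signedArea(DFE) = 5408/291]
4. D_y = 1549/291  [2·signedArea(DBA) = 0 ∩ 2·signedArea(DFE) = 5408/291]
   → D = (-507/97, 1549/291)

B = (225/97, 191/97)
D = (-507/97, 1549/291)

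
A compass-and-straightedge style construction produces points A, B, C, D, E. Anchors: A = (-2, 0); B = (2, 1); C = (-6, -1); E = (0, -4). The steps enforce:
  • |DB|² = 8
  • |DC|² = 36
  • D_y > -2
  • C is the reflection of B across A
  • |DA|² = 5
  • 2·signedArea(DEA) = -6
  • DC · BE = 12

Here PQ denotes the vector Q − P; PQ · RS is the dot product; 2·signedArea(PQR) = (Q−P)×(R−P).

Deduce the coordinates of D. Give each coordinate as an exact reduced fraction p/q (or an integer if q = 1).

1. D_x = 0  [2·signedArea(DEA) = -6 ∩ DC · BE = 12]
2. D_y = -1  [2·signedArea(DEA) = -6 ∩ DC · BE = 12]
   → D = (0, -1)

D = (0, -1)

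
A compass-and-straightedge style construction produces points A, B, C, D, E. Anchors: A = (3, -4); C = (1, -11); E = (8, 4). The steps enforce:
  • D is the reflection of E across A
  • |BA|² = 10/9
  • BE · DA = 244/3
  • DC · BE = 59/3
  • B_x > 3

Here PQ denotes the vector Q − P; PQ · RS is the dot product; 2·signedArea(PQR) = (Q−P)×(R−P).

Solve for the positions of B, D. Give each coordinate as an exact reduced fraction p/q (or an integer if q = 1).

B = (4, -11/3)
D = (-2, -12)

1. D_x = -2  [D is the reflection of E across A]
2. D_y = -12  [D is the reflection of E across A]
   → D = (-2, -12)
3. B_x = 4  [BE · DA = 244/3 ∩ DC · BE = 59/3]
4. B_y = -11/3  [BE · DA = 244/3 ∩ DC · BE = 59/3]
   → B = (4, -11/3)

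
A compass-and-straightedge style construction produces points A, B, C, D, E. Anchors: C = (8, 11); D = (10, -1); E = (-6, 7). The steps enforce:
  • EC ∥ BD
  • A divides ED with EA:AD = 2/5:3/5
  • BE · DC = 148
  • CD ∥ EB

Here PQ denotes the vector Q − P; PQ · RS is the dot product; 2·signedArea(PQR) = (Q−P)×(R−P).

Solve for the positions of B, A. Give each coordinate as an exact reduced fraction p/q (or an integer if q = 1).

A = (2/5, 19/5)
B = (-4, -5)

1. B_x = -4  [EC ∥ BD ∩ CD ∥ EB]
2. B_y = -5  [EC ∥ BD ∩ CD ∥ EB]
   → B = (-4, -5)
3. A_x = 2/5  [A divides ED with EA:AD = 2/5:3/5]
4. A_y = 19/5  [A divides ED with EA:AD = 2/5:3/5]
   → A = (2/5, 19/5)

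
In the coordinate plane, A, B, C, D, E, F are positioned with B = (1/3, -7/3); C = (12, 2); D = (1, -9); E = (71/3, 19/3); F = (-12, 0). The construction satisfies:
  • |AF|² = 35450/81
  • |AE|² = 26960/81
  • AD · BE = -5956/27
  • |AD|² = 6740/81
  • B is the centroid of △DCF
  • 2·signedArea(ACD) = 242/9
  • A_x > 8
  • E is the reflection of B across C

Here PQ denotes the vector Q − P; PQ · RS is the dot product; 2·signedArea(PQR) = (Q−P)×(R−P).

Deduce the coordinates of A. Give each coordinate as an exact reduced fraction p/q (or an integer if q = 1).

1. A_x = 77/9  [2·signedArea(ACD) = 242/9 ∩ AD · BE = -5956/27]
2. A_y = -35/9  [2·signedArea(ACD) = 242/9 ∩ AD · BE = -5956/27]
   → A = (77/9, -35/9)

A = (77/9, -35/9)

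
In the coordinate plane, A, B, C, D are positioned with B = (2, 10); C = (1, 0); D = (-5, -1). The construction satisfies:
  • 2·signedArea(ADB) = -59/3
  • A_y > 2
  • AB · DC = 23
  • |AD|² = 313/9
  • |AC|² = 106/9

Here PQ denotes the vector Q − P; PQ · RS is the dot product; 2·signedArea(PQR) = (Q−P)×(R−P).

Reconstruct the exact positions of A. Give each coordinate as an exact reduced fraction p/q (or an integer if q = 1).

1. A_x = -2/3  [AB · DC = 23 ∩ 2·signedArea(ADB) = -59/3]
2. A_y = 3  [AB · DC = 23 ∩ 2·signedArea(ADB) = -59/3]
   → A = (-2/3, 3)

A = (-2/3, 3)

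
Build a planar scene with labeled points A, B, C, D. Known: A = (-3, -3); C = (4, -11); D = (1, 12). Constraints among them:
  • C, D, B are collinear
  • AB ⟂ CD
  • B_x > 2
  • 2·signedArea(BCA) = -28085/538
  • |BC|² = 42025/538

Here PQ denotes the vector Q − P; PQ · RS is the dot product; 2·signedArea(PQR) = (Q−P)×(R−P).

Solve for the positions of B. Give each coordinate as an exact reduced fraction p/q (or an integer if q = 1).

B = (1537/538, -1203/538)

1. B_x = 1537/538  [C, D, B are collinear ∩ AB ⟂ CD]
2. B_y = -1203/538  [C, D, B are collinear ∩ AB ⟂ CD]
   → B = (1537/538, -1203/538)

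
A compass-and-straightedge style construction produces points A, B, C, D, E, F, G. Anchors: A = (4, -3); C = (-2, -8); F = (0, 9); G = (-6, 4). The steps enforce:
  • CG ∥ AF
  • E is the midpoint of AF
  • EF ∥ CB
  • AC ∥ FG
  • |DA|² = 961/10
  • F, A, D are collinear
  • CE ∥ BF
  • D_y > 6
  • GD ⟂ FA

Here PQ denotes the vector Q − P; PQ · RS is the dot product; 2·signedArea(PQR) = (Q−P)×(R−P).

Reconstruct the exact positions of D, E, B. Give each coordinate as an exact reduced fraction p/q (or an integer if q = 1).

1. D_x = 9/10  [F, A, D are collinear ∩ GD ⟂ FA]
2. D_y = 63/10  [F, A, D are collinear ∩ GD ⟂ FA]
   → D = (9/10, 63/10)
3. E_x = 2  [E is the midpoint of AF]
4. E_y = 3  [E is the midpoint of AF]
   → E = (2, 3)
5. B_x = -4  [CE ∥ BF ∩ EF ∥ CB]
6. B_y = -2  [CE ∥ BF ∩ EF ∥ CB]
   → B = (-4, -2)

B = (-4, -2)
D = (9/10, 63/10)
E = (2, 3)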